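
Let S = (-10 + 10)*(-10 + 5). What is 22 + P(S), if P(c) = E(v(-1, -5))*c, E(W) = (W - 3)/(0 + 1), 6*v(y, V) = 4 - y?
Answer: 22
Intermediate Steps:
v(y, V) = ⅔ - y/6 (v(y, V) = (4 - y)/6 = ⅔ - y/6)
E(W) = -3 + W (E(W) = (-3 + W)/1 = (-3 + W)*1 = -3 + W)
S = 0 (S = 0*(-5) = 0)
P(c) = -13*c/6 (P(c) = (-3 + (⅔ - ⅙*(-1)))*c = (-3 + (⅔ + ⅙))*c = (-3 + ⅚)*c = -13*c/6)
22 + P(S) = 22 - 13/6*0 = 22 + 0 = 22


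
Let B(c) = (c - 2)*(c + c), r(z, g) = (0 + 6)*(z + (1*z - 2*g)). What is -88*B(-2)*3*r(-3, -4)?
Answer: -50688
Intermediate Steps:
r(z, g) = -12*g + 12*z (r(z, g) = 6*(z + (z - 2*g)) = 6*(-2*g + 2*z) = -12*g + 12*z)
B(c) = 2*c*(-2 + c) (B(c) = (-2 + c)*(2*c) = 2*c*(-2 + c))
-88*B(-2)*3*r(-3, -4) = -88*(2*(-2)*(-2 - 2))*3*(-12*(-4) + 12*(-3)) = -88*(2*(-2)*(-4))*3*(48 - 36) = -88*16*3*12 = -4224*12 = -88*576 = -50688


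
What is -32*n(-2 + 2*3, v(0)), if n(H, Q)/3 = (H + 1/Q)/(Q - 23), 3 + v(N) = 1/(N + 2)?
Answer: 1152/85 ≈ 13.553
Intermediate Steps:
v(N) = -3 + 1/(2 + N) (v(N) = -3 + 1/(N + 2) = -3 + 1/(2 + N))
n(H, Q) = 3*(H + 1/Q)/(-23 + Q) (n(H, Q) = 3*((H + 1/Q)/(Q - 23)) = 3*((H + 1/Q)/(-23 + Q)) = 3*(H + 1/Q)/(-23 + Q))
-32*n(-2 + 2*3, v(0)) = -96*(1 + (-2 + 2*3)*((-5 - 3*0)/(2 + 0)))/(((-5 - 3*0)/(2 + 0))*(-23 + (-5 - 3*0)/(2 + 0))) = -96*(1 + (-2 + 6)*((-5 + 0)/2))/(((-5 + 0)/2)*(-23 + (-5 + 0)/2)) = -96*(1 + 4*((½)*(-5)))/(((½)*(-5))*(-23 + (½)*(-5))) = -96*(1 + 4*(-5/2))/((-5/2)*(-23 - 5/2)) = -96*(-2)*(1 - 10)/(5*(-51/2)) = -96*(-2)*(-2)*(-9)/(5*51) = -32*(-36/85) = 1152/85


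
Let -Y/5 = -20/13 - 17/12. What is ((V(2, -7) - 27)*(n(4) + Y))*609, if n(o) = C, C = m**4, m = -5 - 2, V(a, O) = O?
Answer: -1300547311/26 ≈ -5.0021e+7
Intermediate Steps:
m = -7
Y = 2305/156 (Y = -5*(-20/13 - 17/12) = -5*(-461/156) = 2305/156 ≈ 14.776)
C = 2401 (C = (-7)**4 = 2401)
n(o) = 2401
((V(2, -7) - 27)*(n(4) + Y))*609 = ((-7 - 27)*(2401 + 2305/156))*609 = -34*376861/156*609 = -6406637/78*609 = -1300547311/26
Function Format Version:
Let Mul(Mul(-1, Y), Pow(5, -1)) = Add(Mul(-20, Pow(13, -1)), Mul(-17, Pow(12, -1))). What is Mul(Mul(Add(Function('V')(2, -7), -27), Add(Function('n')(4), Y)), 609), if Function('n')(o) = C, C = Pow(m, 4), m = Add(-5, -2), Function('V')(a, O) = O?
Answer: Rational(-1300547311, 26) ≈ -5.0021e+7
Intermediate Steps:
m = -7
Y = Rational(2305, 156) (Y = Mul(-5, Add(Mul(-20, Pow(13, -1)), Mul(-17, Pow(12, -1)))) = Mul(-5, Add(Mul(-20, Rational(1, 13)), Mul(-17, Rational(1, 12)))) = Mul(-5, Add(Rational(-20, 13), Rational(-17, 12))) = Mul(-5, Rational(-461, 156)) = Rational(2305, 156) ≈ 14.776)
C = 2401 (C = Pow(-7, 4) = 2401)
Function('n')(o) = 2401
Mul(Mul(Add(Function('V')(2, -7), -27), Add(Function('n')(4), Y)), 609) = Mul(Mul(Add(-7, -27), Add(2401, Rational(2305, 156))), 609) = Mul(Mul(-34, Rational(376861, 156)), 609) = Mul(Rational(-6406637, 78), 609) = Rational(-1300547311, 26)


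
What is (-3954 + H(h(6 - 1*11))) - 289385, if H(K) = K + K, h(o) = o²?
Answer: -293289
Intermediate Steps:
H(K) = 2*K
(-3954 + H(h(6 - 1*11))) - 289385 = (-3954 + 2*(6 - 1*11)²) - 289385 = (-3954 + 2*(6 - 11)²) - 289385 = (-3954 + 2*(-5)²) - 289385 = (-3954 + 2*25) - 289385 = (-3954 + 50) - 289385 = -3904 - 289385 = -293289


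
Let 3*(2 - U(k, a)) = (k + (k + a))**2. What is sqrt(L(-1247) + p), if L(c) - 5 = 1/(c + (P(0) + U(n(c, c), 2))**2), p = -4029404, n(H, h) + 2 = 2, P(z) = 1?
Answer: 3*I*sqrt(56140812189242)/11198 ≈ 2007.3*I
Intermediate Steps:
n(H, h) = 0 (n(H, h) = -2 + 2 = 0)
U(k, a) = 2 - (a + 2*k)**2/3 (U(k, a) = 2 - (k + (k + a))**2/3 = 2 - (k + (a + k))**2/3 = 2 - (a + 2*k)**2/3)
L(c) = 5 + 1/(25/9 + c) (L(c) = 5 + 1/(c + (1 + (2 - (2 + 2*0)**2/3))**2) = 5 + 1/(c + (1 + (2 - (2 + 0)**2/3))**2) = 5 + 1/(c + (1 + (2 - 1/3*2**2))**2) = 5 + 1/(c + (1 + (2 - 1/3*4))**2) = 5 + 1/(c + (1 + (2 - 4/3))**2) = 5 + 1/(c + (1 + 2/3)**2) = 5 + 1/(c + (5/3)**2) = 5 + 1/(c + 25/9) = 5 + 1/(25/9 + c))
sqrt(L(-1247) + p) = sqrt((134 + 45*(-1247))/(25 + 9*(-1247)) - 4029404) = sqrt((134 - 56115)/(25 - 11223) - 4029404) = sqrt(-55981/(-11198) - 4029404) = sqrt(-1/11198*(-55981) - 4029404) = sqrt(55981/11198 - 4029404) = sqrt(-45121210011/11198) = 3*I*sqrt(56140812189242)/11198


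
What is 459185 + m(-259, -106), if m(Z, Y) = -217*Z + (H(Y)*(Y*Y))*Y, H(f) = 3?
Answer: -3057660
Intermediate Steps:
m(Z, Y) = -217*Z + 3*Y³ (m(Z, Y) = -217*Z + (3*(Y*Y))*Y = -217*Z + (3*Y²)*Y = -217*Z + 3*Y³)
459185 + m(-259, -106) = 459185 + (-217*(-259) + 3*(-106)³) = 459185 + (56203 + 3*(-1191016)) = 459185 + (56203 - 3573048) = 459185 - 3516845 = -3057660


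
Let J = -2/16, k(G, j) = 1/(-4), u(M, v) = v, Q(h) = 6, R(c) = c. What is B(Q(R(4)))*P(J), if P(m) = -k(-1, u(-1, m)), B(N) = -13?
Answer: -13/4 ≈ -3.2500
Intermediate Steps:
k(G, j) = -1/4
J = -1/8 (J = -2*1/16 = -1/8 ≈ -0.12500)
P(m) = 1/4 (P(m) = -1*(-1/4) = 1/4)
B(Q(R(4)))*P(J) = -13*1/4 = -13/4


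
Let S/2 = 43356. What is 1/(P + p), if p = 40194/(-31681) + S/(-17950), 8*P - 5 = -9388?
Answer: -2274695800/2681808257113 ≈ -0.00084819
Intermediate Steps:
S = 86712 (S = 2*43356 = 86712)
P = -9383/8 (P = 5/8 + (1/8)*(-9388) = 5/8 - 2347/2 = -9383/8 ≈ -1172.9)
p = -1734302586/284336975 (p = 40194/(-31681) + 86712/(-17950) = 40194*(-1/31681) + 86712*(-1/17950) = -40194/31681 - 43356/8975 = -1734302586/284336975 ≈ -6.0995)
1/(P + p) = 1/(-9383/8 - 1734302586/284336975) = 1/(-2681808257113/2274695800) = -2274695800/2681808257113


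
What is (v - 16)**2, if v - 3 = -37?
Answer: 2500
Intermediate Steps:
v = -34 (v = 3 - 37 = -34)
(v - 16)**2 = (-34 - 16)**2 = (-50)**2 = 2500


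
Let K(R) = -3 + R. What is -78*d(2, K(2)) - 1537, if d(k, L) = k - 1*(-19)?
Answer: -3175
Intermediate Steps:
d(k, L) = 19 + k (d(k, L) = k + 19 = 19 + k)
-78*d(2, K(2)) - 1537 = -78*(19 + 2) - 1537 = -78*21 - 1537 = -1638 - 1537 = -3175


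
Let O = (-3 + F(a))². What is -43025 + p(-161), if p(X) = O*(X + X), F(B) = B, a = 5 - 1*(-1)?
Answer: -45923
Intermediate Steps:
a = 6 (a = 5 + 1 = 6)
O = 9 (O = (-3 + 6)² = 3² = 9)
p(X) = 18*X (p(X) = 9*(X + X) = 9*(2*X) = 18*X)
-43025 + p(-161) = -43025 + 18*(-161) = -43025 - 2898 = -45923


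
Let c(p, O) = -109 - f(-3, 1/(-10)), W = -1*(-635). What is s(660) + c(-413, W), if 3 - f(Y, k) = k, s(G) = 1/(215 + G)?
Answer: -196173/1750 ≈ -112.10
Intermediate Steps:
f(Y, k) = 3 - k
W = 635
c(p, O) = -1121/10 (c(p, O) = -109 - (3 - 1/(-10)) = -109 - (3 - 1*(-⅒)) = -109 - (3 + ⅒) = -109 - 1*31/10 = -109 - 31/10 = -1121/10)
s(660) + c(-413, W) = 1/(215 + 660) - 1121/10 = 1/875 - 1121/10 = -196173/1750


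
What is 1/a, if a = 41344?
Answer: 1/41344 ≈ 2.4187e-5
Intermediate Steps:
1/a = 1/41344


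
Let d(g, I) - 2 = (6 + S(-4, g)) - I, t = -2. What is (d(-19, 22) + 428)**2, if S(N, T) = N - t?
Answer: 169744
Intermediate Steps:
S(N, T) = 2 + N (S(N, T) = N - 1*(-2) = N + 2 = 2 + N)
d(g, I) = 6 - I (d(g, I) = 2 + ((6 + (2 - 4)) - I) = 2 + ((6 - 2) - I) = 2 + (4 - I) = 6 - I)
(d(-19, 22) + 428)**2 = ((6 - 1*22) + 428)**2 = ((6 - 22) + 428)**2 = (-16 + 428)**2 = 412**2 = 169744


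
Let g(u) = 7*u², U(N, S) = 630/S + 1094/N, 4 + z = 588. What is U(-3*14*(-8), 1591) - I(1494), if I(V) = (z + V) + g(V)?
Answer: -4176729516923/267288 ≈ -1.5626e+7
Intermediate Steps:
z = 584 (z = -4 + 588 = 584)
I(V) = 584 + V + 7*V² (I(V) = (584 + V) + 7*V² = 584 + V + 7*V²)
U(-3*14*(-8), 1591) - I(1494) = (630/1591 + 1094/((-3*14*(-8)))) - (584 + 1494 + 7*1494²) = (630*(1/1591) + 1094/((-42*(-8)))) - (584 + 1494 + 7*2232036) = (630/1591 + 1094/336) - (584 + 1494 + 15624252) = (630/1591 + 1094*(1/336)) - 1*15626330 = (630/1591 + 547/168) - 15626330 = 976117/267288 - 15626330 = -4176729516923/267288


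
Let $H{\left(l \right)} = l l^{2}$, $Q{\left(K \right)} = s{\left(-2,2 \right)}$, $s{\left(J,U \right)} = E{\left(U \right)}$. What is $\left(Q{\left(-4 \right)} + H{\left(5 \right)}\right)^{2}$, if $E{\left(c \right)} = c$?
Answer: $16129$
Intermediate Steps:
$s{\left(J,U \right)} = U$
$Q{\left(K \right)} = 2$
$H{\left(l \right)} = l^{3}$
$\left(Q{\left(-4 \right)} + H{\left(5 \right)}\right)^{2} = \left(2 + 5^{3}\right)^{2} = \left(2 + 125\right)^{2} = 127^{2} = 16129$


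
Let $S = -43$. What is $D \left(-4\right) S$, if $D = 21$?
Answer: $3612$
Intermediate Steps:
$D \left(-4\right) S = 21 \left(-4\right) \left(-43\right) = \left(-84\right) \left(-43\right) = 3612$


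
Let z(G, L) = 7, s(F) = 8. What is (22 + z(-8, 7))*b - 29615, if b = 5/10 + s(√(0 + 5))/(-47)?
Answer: -2782911/94 ≈ -29605.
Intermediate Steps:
b = 31/94 (b = 5/10 + 8/(-47) = 5*(⅒) + 8*(-1/47) = ½ - 8/47 = 31/94 ≈ 0.32979)
(22 + z(-8, 7))*b - 29615 = (22 + 7)*(31/94) - 29615 = 29*(31/94) - 29615 = 899/94 - 29615 = -2782911/94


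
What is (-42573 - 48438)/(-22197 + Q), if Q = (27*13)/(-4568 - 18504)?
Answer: 699935264/170709845 ≈ 4.1001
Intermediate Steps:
Q = -351/23072 (Q = 351/(-23072) = 351*(-1/23072) = -351/23072 ≈ -0.015213)
(-42573 - 48438)/(-22197 + Q) = (-42573 - 48438)/(-22197 - 351/23072) = -91011/(-512129535/23072) = -91011*(-23072/512129535) = 699935264/170709845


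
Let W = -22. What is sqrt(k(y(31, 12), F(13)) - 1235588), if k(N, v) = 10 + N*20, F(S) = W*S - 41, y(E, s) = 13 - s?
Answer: I*sqrt(1235558) ≈ 1111.6*I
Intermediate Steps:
F(S) = -41 - 22*S (F(S) = -22*S - 41 = -41 - 22*S)
k(N, v) = 10 + 20*N
sqrt(k(y(31, 12), F(13)) - 1235588) = sqrt((10 + 20*(13 - 1*12)) - 1235588) = sqrt((10 + 20*(13 - 12)) - 1235588) = sqrt((10 + 20*1) - 1235588) = sqrt((10 + 20) - 1235588) = sqrt(30 - 1235588) = sqrt(-1235558) = I*sqrt(1235558)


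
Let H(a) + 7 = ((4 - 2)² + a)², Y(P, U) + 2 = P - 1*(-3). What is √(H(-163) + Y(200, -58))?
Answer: 5*√1019 ≈ 159.61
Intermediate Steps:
Y(P, U) = 1 + P (Y(P, U) = -2 + (P - 1*(-3)) = -2 + (P + 3) = -2 + (3 + P) = 1 + P)
H(a) = -7 + (4 + a)² (H(a) = -7 + ((4 - 2)² + a)² = -7 + (2² + a)² = -7 + (4 + a)²)
√(H(-163) + Y(200, -58)) = √((-7 + (4 - 163)²) + (1 + 200)) = √((-7 + (-159)²) + 201) = √((-7 + 25281) + 201) = √(25274 + 201) = √25475 = 5*√1019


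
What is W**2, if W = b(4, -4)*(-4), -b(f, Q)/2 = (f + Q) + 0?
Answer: 0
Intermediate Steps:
b(f, Q) = -2*Q - 2*f (b(f, Q) = -2*((f + Q) + 0) = -2*((Q + f) + 0) = -2*(Q + f) = -2*Q - 2*f)
W = 0 (W = (-2*(-4) - 2*4)*(-4) = (8 - 8)*(-4) = 0*(-4) = 0)
W**2 = 0**2 = 0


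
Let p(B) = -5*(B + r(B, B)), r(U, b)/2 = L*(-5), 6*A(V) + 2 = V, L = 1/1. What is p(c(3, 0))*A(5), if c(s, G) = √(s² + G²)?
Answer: 35/2 ≈ 17.500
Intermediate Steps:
L = 1
A(V) = -⅓ + V/6
r(U, b) = -10 (r(U, b) = 2*(1*(-5)) = 2*(-5) = -10)
c(s, G) = √(G² + s²)
p(B) = 50 - 5*B (p(B) = -5*(B - 10) = -5*(-10 + B) = 50 - 5*B)
p(c(3, 0))*A(5) = (50 - 5*√(0² + 3²))*(-⅓ + (⅙)*5) = (50 - 5*√(0 + 9))*(-⅓ + ⅚) = (50 - 5*√9)*(½) = (50 - 5*3)*(½) = (50 - 15)*(½) = 35*(½) = 35/2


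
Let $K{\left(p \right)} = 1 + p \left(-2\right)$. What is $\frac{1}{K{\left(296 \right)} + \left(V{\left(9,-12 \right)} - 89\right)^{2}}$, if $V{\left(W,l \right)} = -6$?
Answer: $\frac{1}{8434} \approx 0.00011857$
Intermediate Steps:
$K{\left(p \right)} = 1 - 2 p$
$\frac{1}{K{\left(296 \right)} + \left(V{\left(9,-12 \right)} - 89\right)^{2}} = \frac{1}{\left(1 - 592\right) + \left(-6 - 89\right)^{2}} = \frac{1}{\left(1 - 592\right) + \left(-95\right)^{2}} = \frac{1}{-591 + 9025} = \frac{1}{8434}$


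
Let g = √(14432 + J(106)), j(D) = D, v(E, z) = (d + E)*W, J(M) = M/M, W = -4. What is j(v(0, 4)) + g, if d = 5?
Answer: -20 + √14433 ≈ 100.14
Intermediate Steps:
J(M) = 1
v(E, z) = -20 - 4*E (v(E, z) = (5 + E)*(-4) = -20 - 4*E)
g = √14433 (g = √(14432 + 1) = √14433 ≈ 120.14)
j(v(0, 4)) + g = (-20 - 4*0) + √14433 = (-20 + 0) + √14433 = -20 + √14433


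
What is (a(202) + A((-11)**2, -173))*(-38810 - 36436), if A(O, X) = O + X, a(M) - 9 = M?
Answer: -11964114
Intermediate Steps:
a(M) = 9 + M
(a(202) + A((-11)**2, -173))*(-38810 - 36436) = ((9 + 202) + ((-11)**2 - 173))*(-38810 - 36436) = (211 + (121 - 173))*(-75246) = (211 - 52)*(-75246) = 159*(-75246) = -11964114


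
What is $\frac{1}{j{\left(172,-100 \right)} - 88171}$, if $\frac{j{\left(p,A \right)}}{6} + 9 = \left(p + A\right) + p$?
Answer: $- \frac{1}{86761} \approx -1.1526 \cdot 10^{-5}$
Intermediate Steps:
$j{\left(p,A \right)} = -54 + 6 A + 12 p$ ($j{\left(p,A \right)} = -54 + 6 \left(\left(p + A\right) + p\right) = -54 + 6 \left(\left(A + p\right) + p\right) = -54 + 6 \left(A + 2 p\right) = -54 + \left(6 A + 12 p\right) = -54 + 6 A + 12 p$)
$\frac{1}{j{\left(172,-100 \right)} - 88171} = \frac{1}{\left(-54 + 6 \left(-100\right) + 12 \cdot 172\right) - 88171} = \frac{1}{\left(-54 - 600 + 2064\right) - 88171} = \frac{1}{1410 - 88171} = \frac{1}{-86761} = - \frac{1}{86761}$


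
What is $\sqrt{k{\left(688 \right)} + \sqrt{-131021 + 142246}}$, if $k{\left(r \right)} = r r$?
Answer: $\sqrt{473344 + 5 \sqrt{449}} \approx 688.08$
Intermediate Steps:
$k{\left(r \right)} = r^{2}$
$\sqrt{k{\left(688 \right)} + \sqrt{-131021 + 142246}} = \sqrt{688^{2} + \sqrt{-131021 + 142246}} = \sqrt{473344 + \sqrt{11225}} = \sqrt{473344 + 5 \sqrt{449}}$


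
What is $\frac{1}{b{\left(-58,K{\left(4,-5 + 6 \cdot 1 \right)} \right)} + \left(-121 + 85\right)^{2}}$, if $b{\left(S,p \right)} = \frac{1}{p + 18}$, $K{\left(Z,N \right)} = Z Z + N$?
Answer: $\frac{35}{45361} \approx 0.00077159$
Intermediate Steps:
$K{\left(Z,N \right)} = N + Z^{2}$ ($K{\left(Z,N \right)} = Z^{2} + N = N + Z^{2}$)
$b{\left(S,p \right)} = \frac{1}{18 + p}$
$\frac{1}{b{\left(-58,K{\left(4,-5 + 6 \cdot 1 \right)} \right)} + \left(-121 + 85\right)^{2}} = \frac{1}{\frac{1}{18 + \left(\left(-5 + 6 \cdot 1\right) + 4^{2}\right)} + \left(-121 + 85\right)^{2}} = \frac{1}{\frac{1}{18 + \left(\left(-5 + 6\right) + 16\right)} + \left(-36\right)^{2}} = \frac{1}{\frac{1}{18 + \left(1 + 16\right)} + 1296} = \frac{1}{\frac{1}{18 + 17} + 1296} = \frac{1}{\frac{1}{35} + 1296} = \frac{1}{\frac{45361}{35}} = \frac{35}{45361}$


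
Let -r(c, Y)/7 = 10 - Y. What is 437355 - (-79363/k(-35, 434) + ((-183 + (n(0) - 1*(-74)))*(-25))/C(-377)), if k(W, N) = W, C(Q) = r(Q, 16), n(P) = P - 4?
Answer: 91354247/210 ≈ 4.3502e+5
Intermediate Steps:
n(P) = -4 + P
r(c, Y) = -70 + 7*Y (r(c, Y) = -7*(10 - Y) = -70 + 7*Y)
C(Q) = 42 (C(Q) = -70 + 7*16 = -70 + 112 = 42)
437355 - (-79363/k(-35, 434) + ((-183 + (n(0) - 1*(-74)))*(-25))/C(-377)) = 437355 - (-79363/(-35) + ((-183 + ((-4 + 0) - 1*(-74)))*(-25))/42) = 437355 - (-79363*(-1/35) + ((-183 + (-4 + 74))*(-25))*(1/42)) = 437355 - (79363/35 + ((-183 + 70)*(-25))*(1/42)) = 437355 - (79363/35 - 113*(-25)*(1/42)) = 437355 - (79363/35 + 2825*(1/42)) = 437355 - (79363/35 + 2825/42) = 437355 - 1*490303/210 = 437355 - 490303/210 = 91354247/210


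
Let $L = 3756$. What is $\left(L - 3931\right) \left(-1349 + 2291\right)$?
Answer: $-164850$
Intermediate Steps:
$\left(L - 3931\right) \left(-1349 + 2291\right) = \left(3756 - 3931\right) \left(-1349 + 2291\right) = \left(-175\right) 942 = -164850$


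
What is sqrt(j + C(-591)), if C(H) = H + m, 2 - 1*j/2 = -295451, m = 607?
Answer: 3*sqrt(65658) ≈ 768.71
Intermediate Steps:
j = 590906 (j = 4 - 2*(-295451) = 4 + 590902 = 590906)
C(H) = 607 + H (C(H) = H + 607 = 607 + H)
sqrt(j + C(-591)) = sqrt(590906 + (607 - 591)) = sqrt(590906 + 16) = sqrt(590922) = 3*sqrt(65658)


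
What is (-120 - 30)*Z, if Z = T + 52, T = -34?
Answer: -2700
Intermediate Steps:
Z = 18 (Z = -34 + 52 = 18)
(-120 - 30)*Z = (-120 - 30)*18 = -150*18 = -2700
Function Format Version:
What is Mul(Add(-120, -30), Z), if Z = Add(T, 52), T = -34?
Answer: -2700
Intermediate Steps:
Z = 18 (Z = Add(-34, 52) = 18)
Mul(Add(-120, -30), Z) = Mul(Add(-120, -30), 18) = Mul(-150, 18) = -2700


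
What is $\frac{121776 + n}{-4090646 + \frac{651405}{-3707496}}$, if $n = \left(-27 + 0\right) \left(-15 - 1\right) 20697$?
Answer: $- \frac{11200197116160}{5055351444607} \approx -2.2155$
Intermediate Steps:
$n = 8941104$ ($n = \left(-27\right) \left(-16\right) 20697 = 432 \cdot 20697 = 8941104$)
$\frac{121776 + n}{-4090646 + \frac{651405}{-3707496}} = \frac{121776 + 8941104}{-4090646 + \frac{651405}{-3707496}} = \frac{9062880}{-4090646 + 651405 \left(- \frac{1}{3707496}\right)} = \frac{9062880}{-4090646 - \frac{217135}{1235832}} = \frac{9062880}{- \frac{5055351444607}{1235832}} = 9062880 \left(- \frac{1235832}{5055351444607}\right) = - \frac{11200197116160}{5055351444607}$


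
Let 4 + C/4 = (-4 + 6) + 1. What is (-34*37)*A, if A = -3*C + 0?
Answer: -15096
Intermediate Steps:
C = -4 (C = -16 + 4*((-4 + 6) + 1) = -16 + 4*(2 + 1) = -16 + 4*3 = -16 + 12 = -4)
A = 12 (A = -3*(-4) + 0 = 12 + 0 = 12)
(-34*37)*A = -34*37*12 = -1258*12 = -15096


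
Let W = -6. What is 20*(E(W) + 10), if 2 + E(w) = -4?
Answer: 80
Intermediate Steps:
E(w) = -6 (E(w) = -2 - 4 = -6)
20*(E(W) + 10) = 20*(-6 + 10) = 20*4 = 80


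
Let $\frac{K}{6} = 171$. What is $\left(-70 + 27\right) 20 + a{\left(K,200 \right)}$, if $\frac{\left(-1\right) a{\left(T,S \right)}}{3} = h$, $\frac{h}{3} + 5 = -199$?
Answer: $976$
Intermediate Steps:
$K = 1026$ ($K = 6 \cdot 171 = 1026$)
$h = -612$ ($h = -15 + 3 \left(-199\right) = -15 - 597 = -612$)
$a{\left(T,S \right)} = 1836$ ($a{\left(T,S \right)} = \left(-3\right) \left(-612\right) = 1836$)
$\left(-70 + 27\right) 20 + a{\left(K,200 \right)} = \left(-70 + 27\right) 20 + 1836 = \left(-43\right) 20 + 1836 = -860 + 1836 = 976$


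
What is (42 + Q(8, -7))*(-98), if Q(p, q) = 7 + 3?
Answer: -5096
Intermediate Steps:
Q(p, q) = 10
(42 + Q(8, -7))*(-98) = (42 + 10)*(-98) = 52*(-98) = -5096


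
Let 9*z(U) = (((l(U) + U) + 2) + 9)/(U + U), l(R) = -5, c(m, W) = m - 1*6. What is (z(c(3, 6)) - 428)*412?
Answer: -1587230/9 ≈ -1.7636e+5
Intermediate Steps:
c(m, W) = -6 + m (c(m, W) = m - 6 = -6 + m)
z(U) = (6 + U)/(18*U) (z(U) = ((((-5 + U) + 2) + 9)/(U + U))/9 = (((-3 + U) + 9)/((2*U)))/9 = ((6 + U)*(1/(2*U)))/9 = ((6 + U)/(2*U))/9 = (6 + U)/(18*U))
(z(c(3, 6)) - 428)*412 = ((6 + (-6 + 3))/(18*(-6 + 3)) - 428)*412 = ((1/18)*(6 - 3)/(-3) - 428)*412 = ((1/18)*(-1/3)*3 - 428)*412 = (-1/18 - 428)*412 = -7705/18*412 = -1587230/9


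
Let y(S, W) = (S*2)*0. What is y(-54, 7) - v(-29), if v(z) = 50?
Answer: -50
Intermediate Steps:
y(S, W) = 0 (y(S, W) = (2*S)*0 = 0)
y(-54, 7) - v(-29) = 0 - 1*50 = 0 - 50 = -50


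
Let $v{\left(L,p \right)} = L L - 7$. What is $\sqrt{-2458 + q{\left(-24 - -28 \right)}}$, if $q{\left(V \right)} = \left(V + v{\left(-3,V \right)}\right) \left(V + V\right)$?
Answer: $i \sqrt{2410} \approx 49.092 i$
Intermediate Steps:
$v{\left(L,p \right)} = -7 + L^{2}$ ($v{\left(L,p \right)} = L^{2} - 7 = -7 + L^{2}$)
$q{\left(V \right)} = 2 V \left(2 + V\right)$ ($q{\left(V \right)} = \left(V - \left(7 - \left(-3\right)^{2}\right)\right) \left(V + V\right) = \left(V + \left(-7 + 9\right)\right) 2 V = \left(V + 2\right) 2 V = \left(2 + V\right) 2 V = 2 V \left(2 + V\right)$)
$\sqrt{-2458 + q{\left(-24 - -28 \right)}} = \sqrt{-2458 + 2 \left(-24 - -28\right) \left(2 - -4\right)} = \sqrt{-2458 + 2 \left(-24 + 28\right) \left(2 + \left(-24 + 28\right)\right)} = \sqrt{-2458 + 2 \cdot 4 \left(2 + 4\right)} = \sqrt{-2458 + 2 \cdot 4 \cdot 6} = \sqrt{-2458 + 48} = \sqrt{-2410} = i \sqrt{2410}$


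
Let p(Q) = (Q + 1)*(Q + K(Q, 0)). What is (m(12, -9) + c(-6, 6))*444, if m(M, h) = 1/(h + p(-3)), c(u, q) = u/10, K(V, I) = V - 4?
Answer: -12432/55 ≈ -226.04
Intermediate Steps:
K(V, I) = -4 + V
p(Q) = (1 + Q)*(-4 + 2*Q) (p(Q) = (Q + 1)*(Q + (-4 + Q)) = (1 + Q)*(-4 + 2*Q))
c(u, q) = u/10 (c(u, q) = u*(⅒) = u/10)
m(M, h) = 1/(20 + h) (m(M, h) = 1/(h + (-4 - 2*(-3) + 2*(-3)²)) = 1/(h + (-4 + 6 + 2*9)) = 1/(h + (-4 + 6 + 18)) = 1/(h + 20) = 1/(20 + h))
(m(12, -9) + c(-6, 6))*444 = (1/(20 - 9) + (⅒)*(-6))*444 = (1/11 - ⅗)*444 = -28/55*444 = -12432/55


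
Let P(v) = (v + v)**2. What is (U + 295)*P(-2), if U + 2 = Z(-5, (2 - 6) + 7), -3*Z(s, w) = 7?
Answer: 13952/3 ≈ 4650.7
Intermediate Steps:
P(v) = 4*v**2 (P(v) = (2*v)**2 = 4*v**2)
Z(s, w) = -7/3 (Z(s, w) = -1/3*7 = -7/3)
U = -13/3 (U = -2 - 7/3 = -13/3 ≈ -4.3333)
(U + 295)*P(-2) = (-13/3 + 295)*(4*(-2)**2) = 872*(4*4)/3 = (872/3)*16 = 13952/3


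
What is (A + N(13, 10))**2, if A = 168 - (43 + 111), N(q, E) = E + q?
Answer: 1369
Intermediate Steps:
A = 14 (A = 168 - 1*154 = 168 - 154 = 14)
(A + N(13, 10))**2 = (14 + (10 + 13))**2 = (14 + 23)**2 = 37**2 = 1369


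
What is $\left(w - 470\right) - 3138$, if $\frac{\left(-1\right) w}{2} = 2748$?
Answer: $-9104$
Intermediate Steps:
$w = -5496$ ($w = \left(-2\right) 2748 = -5496$)
$\left(w - 470\right) - 3138 = \left(-5496 - 470\right) - 3138 = -5966 - 3138 = -9104$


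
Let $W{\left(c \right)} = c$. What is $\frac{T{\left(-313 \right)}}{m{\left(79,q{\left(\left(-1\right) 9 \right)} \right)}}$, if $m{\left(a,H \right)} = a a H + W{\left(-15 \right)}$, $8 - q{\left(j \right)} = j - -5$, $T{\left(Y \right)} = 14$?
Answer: $\frac{14}{74877} \approx 0.00018697$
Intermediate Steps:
$q{\left(j \right)} = 3 - j$ ($q{\left(j \right)} = 8 - \left(j - -5\right) = 8 - \left(j + 5\right) = 8 - \left(5 + j\right) = 3 - j$)
$m{\left(a,H \right)} = -15 + H a^{2}$ ($m{\left(a,H \right)} = a a H - 15 = a^{2} H - 15 = H a^{2} - 15 = -15 + H a^{2}$)
$\frac{T{\left(-313 \right)}}{m{\left(79,q{\left(\left(-1\right) 9 \right)} \right)}} = \frac{14}{-15 + \left(3 - \left(-1\right) 9\right) 79^{2}} = \frac{14}{-15 + \left(3 - -9\right) 6241} = \frac{14}{-15 + \left(3 + 9\right) 6241} = \frac{14}{-15 + 12 \cdot 6241} = \frac{14}{-15 + 74892} = \frac{14}{74877}$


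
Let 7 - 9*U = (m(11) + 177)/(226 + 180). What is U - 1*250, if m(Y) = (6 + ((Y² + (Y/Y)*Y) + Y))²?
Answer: -155506/609 ≈ -255.35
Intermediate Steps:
m(Y) = (6 + Y² + 2*Y)² (m(Y) = (6 + ((Y² + 1*Y) + Y))² = (6 + ((Y² + Y) + Y))² = (6 + ((Y + Y²) + Y))² = (6 + (Y² + 2*Y))² = (6 + Y² + 2*Y)²)
U = -3256/609 (U = 7/9 - ((6 + 11² + 2*11)² + 177)/(9*(226 + 180)) = 7/9 - ((6 + 121 + 22)² + 177)/(9*406) = 7/9 - (149² + 177)/(9*406) = 7/9 - (22201 + 177)/(9*406) = 7/9 - 22378/(9*406) = 7/9 - ⅑*11189/203 = 7/9 - 11189/1827 = -3256/609 ≈ -5.3465)
U - 1*250 = -3256/609 - 1*250 = -3256/609 - 250 = -155506/609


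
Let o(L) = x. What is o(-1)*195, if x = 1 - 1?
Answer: 0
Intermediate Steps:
x = 0
o(L) = 0
o(-1)*195 = 0*195 = 0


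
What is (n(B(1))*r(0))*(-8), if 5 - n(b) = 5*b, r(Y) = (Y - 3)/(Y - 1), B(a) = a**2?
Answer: 0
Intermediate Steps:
r(Y) = (-3 + Y)/(-1 + Y)
n(b) = 5 - 5*b
(n(B(1))*r(0))*(-8) = ((5 - 5*1**2)*((-3 + 0)/(-1 + 0)))*(-8) = ((5 - 5*1)*(-3/(-1)))*(-8) = ((5 - 5)*(-1*(-3)))*(-8) = (0*3)*(-8) = 0*(-8) = 0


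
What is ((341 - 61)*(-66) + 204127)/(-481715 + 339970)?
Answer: -185647/141745 ≈ -1.3097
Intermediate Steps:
((341 - 61)*(-66) + 204127)/(-481715 + 339970) = (280*(-66) + 204127)/(-141745) = (-18480 + 204127)*(-1/141745) = 185647*(-1/141745) = -185647/141745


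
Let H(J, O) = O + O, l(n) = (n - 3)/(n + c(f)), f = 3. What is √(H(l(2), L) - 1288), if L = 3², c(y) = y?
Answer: I*√1270 ≈ 35.637*I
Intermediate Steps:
l(n) = (-3 + n)/(3 + n) (l(n) = (n - 3)/(n + 3) = (-3 + n)/(3 + n))
L = 9
H(J, O) = 2*O
√(H(l(2), L) - 1288) = √(2*9 - 1288) = √(18 - 1288) = √(-1270) = I*√1270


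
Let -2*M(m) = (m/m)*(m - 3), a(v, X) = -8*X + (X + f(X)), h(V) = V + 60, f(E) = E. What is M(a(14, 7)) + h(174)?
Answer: 513/2 ≈ 256.50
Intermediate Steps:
h(V) = 60 + V
a(v, X) = -6*X (a(v, X) = -8*X + (X + X) = -8*X + 2*X = -6*X)
M(m) = 3/2 - m/2 (M(m) = -m/m*(m - 3)/2 = -(-3 + m)/2 = 3/2 - m/2)
M(a(14, 7)) + h(174) = (3/2 - (-3)*7) + (60 + 174) = (3/2 - ½*(-42)) + 234 = (3/2 + 21) + 234 = 45/2 + 234 = 513/2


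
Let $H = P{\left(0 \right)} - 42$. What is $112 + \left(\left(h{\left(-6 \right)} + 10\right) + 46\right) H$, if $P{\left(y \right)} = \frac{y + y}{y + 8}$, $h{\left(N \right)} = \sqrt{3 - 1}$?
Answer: $-2240 - 42 \sqrt{2} \approx -2299.4$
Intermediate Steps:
$h{\left(N \right)} = \sqrt{2}$
$P{\left(y \right)} = \frac{2 y}{8 + y}$
$H = -42$ ($H = 2 \cdot 0 \frac{1}{8 + 0} - 42 = 2 \cdot 0 \cdot \frac{1}{8} - 42 = 0 - 42 = -42$)
$112 + \left(\left(h{\left(-6 \right)} + 10\right) + 46\right) H = 112 + \left(\left(\sqrt{2} + 10\right) + 46\right) \left(-42\right) = 112 + \left(\left(10 + \sqrt{2}\right) + 46\right) \left(-42\right) = 112 + \left(56 + \sqrt{2}\right) \left(-42\right) = 112 - \left(2352 + 42 \sqrt{2}\right) = -2240 - 42 \sqrt{2}$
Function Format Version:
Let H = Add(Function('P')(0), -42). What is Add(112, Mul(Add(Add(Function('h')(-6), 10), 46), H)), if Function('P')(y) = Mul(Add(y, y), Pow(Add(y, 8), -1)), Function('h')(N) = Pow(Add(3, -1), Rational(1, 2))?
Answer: Add(-2240, Mul(-42, Pow(2, Rational(1, 2)))) ≈ -2299.4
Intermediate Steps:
Function('h')(N) = Pow(2, Rational(1, 2))
Function('P')(y) = Mul(2, y, Pow(Add(8, y), -1)) (Function('P')(y) = Mul(Mul(2, y), Pow(Add(8, y), -1)) = Mul(2, y, Pow(Add(8, y), -1)))
H = -42 (H = Add(Mul(2, 0, Pow(Add(8, 0), -1)), -42) = Add(Mul(2, 0, Pow(8, -1)), -42) = Add(Mul(2, 0, Rational(1, 8)), -42) = Add(0, -42) = -42)
Add(112, Mul(Add(Add(Function('h')(-6), 10), 46), H)) = Add(112, Mul(Add(Add(Pow(2, Rational(1, 2)), 10), 46), -42)) = Add(112, Mul(Add(Add(10, Pow(2, Rational(1, 2))), 46), -42)) = Add(112, Mul(Add(56, Pow(2, Rational(1, 2))), -42)) = Add(112, Add(-2352, Mul(-42, Pow(2, Rational(1, 2))))) = Add(-2240, Mul(-42, Pow(2, Rational(1, 2))))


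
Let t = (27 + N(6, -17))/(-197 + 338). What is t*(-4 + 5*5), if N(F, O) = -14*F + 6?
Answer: -357/47 ≈ -7.5957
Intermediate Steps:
N(F, O) = 6 - 14*F
t = -17/47 (t = (27 + (6 - 14*6))/(-197 + 338) = (27 + (6 - 84))/141 = (27 - 78)*(1/141) = -51*1/141 = -17/47 ≈ -0.36170)
t*(-4 + 5*5) = -17*(-4 + 5*5)/47 = -17*(-4 + 25)/47 = -17/47*21 = -357/47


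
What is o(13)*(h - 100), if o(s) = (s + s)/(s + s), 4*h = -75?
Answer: -475/4 ≈ -118.75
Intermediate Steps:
h = -75/4 (h = (1/4)*(-75) = -75/4 ≈ -18.750)
o(s) = 1 (o(s) = (2*s)/((2*s)) = (2*s)*(1/(2*s)) = 1)
o(13)*(h - 100) = 1*(-75/4 - 100) = 1*(-475/4) = -475/4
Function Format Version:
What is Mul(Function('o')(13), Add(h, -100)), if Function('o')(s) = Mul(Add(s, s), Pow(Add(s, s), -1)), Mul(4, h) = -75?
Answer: Rational(-475, 4) ≈ -118.75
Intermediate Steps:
h = Rational(-75, 4) (h = Mul(Rational(1, 4), -75) = Rational(-75, 4) ≈ -18.750)
Function('o')(s) = 1 (Function('o')(s) = Mul(Mul(2, s), Pow(Mul(2, s), -1)) = Mul(Mul(2, s), Mul(Rational(1, 2), Pow(s, -1))) = 1)
Mul(Function('o')(13), Add(h, -100)) = Mul(1, Add(Rational(-75, 4), -100)) = Mul(1, Rational(-475, 4)) = Rational(-475, 4)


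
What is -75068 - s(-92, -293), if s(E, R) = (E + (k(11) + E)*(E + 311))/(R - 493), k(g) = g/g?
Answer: -59023469/786 ≈ -75094.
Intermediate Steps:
k(g) = 1
s(E, R) = (E + (1 + E)*(311 + E))/(-493 + R) (s(E, R) = (E + (1 + E)*(E + 311))/(R - 493) = (E + (1 + E)*(311 + E))/(-493 + R))
-75068 - s(-92, -293) = -75068 - (311 + (-92)**2 + 313*(-92))/(-493 - 293) = -75068 - (311 + 8464 - 28796)/(-786) = -75068 - (-1)*(-20021)/786 = -75068 - 1*20021/786 = -75068 - 20021/786 = -59023469/786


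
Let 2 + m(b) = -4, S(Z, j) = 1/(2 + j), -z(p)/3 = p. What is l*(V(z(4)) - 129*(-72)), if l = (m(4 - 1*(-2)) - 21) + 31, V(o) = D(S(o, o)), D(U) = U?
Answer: 185758/5 ≈ 37152.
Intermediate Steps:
z(p) = -3*p
m(b) = -6 (m(b) = -2 - 4 = -6)
V(o) = 1/(2 + o)
l = 4 (l = (-6 - 21) + 31 = -27 + 31 = 4)
l*(V(z(4)) - 129*(-72)) = 4*(1/(2 - 3*4) - 129*(-72)) = 4*(1/(2 - 12) + 9288) = 4*(1/(-10) + 9288) = 4*(-⅒ + 9288) = 4*(92879/10) = 185758/5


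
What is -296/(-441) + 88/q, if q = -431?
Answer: 88768/190071 ≈ 0.46703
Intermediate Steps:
-296/(-441) + 88/q = -296/(-441) + 88/(-431) = -296*(-1/441) + 88*(-1/431) = 296/441 - 88/431 = 88768/190071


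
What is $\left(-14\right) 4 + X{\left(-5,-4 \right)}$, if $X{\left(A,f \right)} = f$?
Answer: $-60$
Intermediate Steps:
$\left(-14\right) 4 + X{\left(-5,-4 \right)} = \left(-14\right) 4 - 4 = -56 - 4 = -60$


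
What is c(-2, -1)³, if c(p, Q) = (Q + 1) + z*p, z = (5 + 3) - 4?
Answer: -512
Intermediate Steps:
z = 4 (z = 8 - 4 = 4)
c(p, Q) = 1 + Q + 4*p (c(p, Q) = (Q + 1) + 4*p = (1 + Q) + 4*p = 1 + Q + 4*p)
c(-2, -1)³ = (1 - 1 + 4*(-2))³ = (1 - 1 - 8)³ = (-8)³ = -512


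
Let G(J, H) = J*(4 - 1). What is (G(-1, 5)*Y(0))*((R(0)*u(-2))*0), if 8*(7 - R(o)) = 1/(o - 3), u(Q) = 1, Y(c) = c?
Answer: 0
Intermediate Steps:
G(J, H) = 3*J (G(J, H) = J*3 = 3*J)
R(o) = 7 - 1/(8*(-3 + o)) (R(o) = 7 - 1/(8*(o - 3)) = 7 - 1/(8*(-3 + o)))
(G(-1, 5)*Y(0))*((R(0)*u(-2))*0) = ((3*(-1))*0)*((((-169 + 56*0)/(8*(-3 + 0)))*1)*0) = (-3*0)*((((⅛)*(-169 + 0)/(-3))*1)*0) = 0*((((⅛)*(-⅓)*(-169))*1)*0) = 0*(((169/24)*1)*0) = 0*((169/24)*0) = 0*0 = 0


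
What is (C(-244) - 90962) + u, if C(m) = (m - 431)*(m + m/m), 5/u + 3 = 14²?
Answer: 14101164/193 ≈ 73063.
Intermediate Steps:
u = 5/193 (u = 5/(-3 + 14²) = 5/(-3 + 196) = 5/193 ≈ 0.025907)
C(m) = (1 + m)*(-431 + m) (C(m) = (-431 + m)*(m + 1) = (-431 + m)*(1 + m) = (1 + m)*(-431 + m))
(C(-244) - 90962) + u = ((-431 + (-244)² - 430*(-244)) - 90962) + 5/193 = ((-431 + 59536 + 104920) - 90962) + 5/193 = (164025 - 90962) + 5/193 = 73063 + 5/193 = 14101164/193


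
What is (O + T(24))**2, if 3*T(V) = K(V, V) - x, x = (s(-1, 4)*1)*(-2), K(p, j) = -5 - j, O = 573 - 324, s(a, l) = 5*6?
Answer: 605284/9 ≈ 67254.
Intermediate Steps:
s(a, l) = 30
O = 249
x = -60 (x = (30*1)*(-2) = 30*(-2) = -60)
T(V) = 55/3 - V/3 (T(V) = ((-5 - V) - 1*(-60))/3 = ((-5 - V) + 60)/3 = (55 - V)/3 = 55/3 - V/3)
(O + T(24))**2 = (249 + (55/3 - 1/3*24))**2 = (249 + (55/3 - 8))**2 = (249 + 31/3)**2 = (778/3)**2 = 605284/9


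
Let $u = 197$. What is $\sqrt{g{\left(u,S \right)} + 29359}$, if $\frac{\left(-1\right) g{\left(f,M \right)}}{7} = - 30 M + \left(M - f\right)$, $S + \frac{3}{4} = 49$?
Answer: $\frac{\sqrt{162131}}{2} \approx 201.33$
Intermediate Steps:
$S = \frac{193}{4}$ ($S = - \frac{3}{4} + 49 = \frac{193}{4} \approx 48.25$)
$g{\left(f,M \right)} = 7 f + 203 M$ ($g{\left(f,M \right)} = - 7 \left(- 30 M + \left(M - f\right)\right) = - 7 \left(- f - 29 M\right) = 7 f + 203 M$)
$\sqrt{g{\left(u,S \right)} + 29359} = \sqrt{\left(7 \cdot 197 + 203 \cdot \frac{193}{4}\right) + 29359} = \sqrt{\left(1379 + \frac{39179}{4}\right) + 29359} = \sqrt{\frac{44695}{4} + 29359} = \sqrt{\frac{162131}{4}} = \frac{\sqrt{162131}}{2}$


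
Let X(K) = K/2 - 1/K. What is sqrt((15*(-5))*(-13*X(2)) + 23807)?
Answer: sqrt(97178)/2 ≈ 155.87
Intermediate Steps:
X(K) = K/2 - 1/K (X(K) = K*(1/2) - 1/K = K/2 - 1/K)
sqrt((15*(-5))*(-13*X(2)) + 23807) = sqrt((15*(-5))*(-13*((1/2)*2 - 1/2)) + 23807) = sqrt(-(-975)*(1 - 1*1/2) + 23807) = sqrt(-(-975)*(1 - 1/2) + 23807) = sqrt(-(-975)/2 + 23807) = sqrt(-75*(-13/2) + 23807) = sqrt(975/2 + 23807) = sqrt(48589/2) = sqrt(97178)/2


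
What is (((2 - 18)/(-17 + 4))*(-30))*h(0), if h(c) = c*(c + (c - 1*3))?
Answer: 0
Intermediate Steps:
h(c) = c*(-3 + 2*c) (h(c) = c*(c + (c - 3)) = c*(c + (-3 + c)) = c*(-3 + 2*c))
(((2 - 18)/(-17 + 4))*(-30))*h(0) = (((2 - 18)/(-17 + 4))*(-30))*(0*(-3 + 2*0)) = (-16/(-13)*(-30))*(0*(-3 + 0)) = (-16*(-1/13)*(-30))*(0*(-3)) = ((16/13)*(-30))*0 = -480/13*0 = 0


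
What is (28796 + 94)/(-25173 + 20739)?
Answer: -4815/739 ≈ -6.5156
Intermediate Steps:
(28796 + 94)/(-25173 + 20739) = 28890/(-4434) = 28890*(-1/4434) = -4815/739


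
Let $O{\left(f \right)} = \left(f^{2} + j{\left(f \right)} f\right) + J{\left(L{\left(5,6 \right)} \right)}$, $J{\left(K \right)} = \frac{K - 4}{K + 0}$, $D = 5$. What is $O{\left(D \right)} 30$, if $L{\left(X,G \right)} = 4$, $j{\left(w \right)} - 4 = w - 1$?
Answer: $1950$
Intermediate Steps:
$j{\left(w \right)} = 3 + w$ ($j{\left(w \right)} = 4 + \left(w - 1\right) = 4 + \left(-1 + w\right) = 3 + w$)
$J{\left(K \right)} = \frac{-4 + K}{K}$
$O{\left(f \right)} = f^{2} + f \left(3 + f\right)$ ($O{\left(f \right)} = \left(f^{2} + \left(3 + f\right) f\right) + \frac{-4 + 4}{4} = \left(f^{2} + f \left(3 + f\right)\right) + \frac{1}{4} \cdot 0 = \left(f^{2} + f \left(3 + f\right)\right) + 0 = f^{2} + f \left(3 + f\right)$)
$O{\left(D \right)} 30 = 5 \left(3 + 2 \cdot 5\right) 30 = 5 \left(3 + 10\right) 30 = 5 \cdot 13 \cdot 30 = 65 \cdot 30 = 1950$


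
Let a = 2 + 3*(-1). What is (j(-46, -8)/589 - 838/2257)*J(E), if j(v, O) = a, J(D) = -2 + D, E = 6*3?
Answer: -7933424/1329373 ≈ -5.9678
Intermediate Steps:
E = 18
a = -1 (a = 2 - 3 = -1)
j(v, O) = -1
(j(-46, -8)/589 - 838/2257)*J(E) = (-1/589 - 838/2257)*(-2 + 18) = (-1*1/589 - 838*1/2257)*16 = (-1/589 - 838/2257)*16 = -495839/1329373*16 = -7933424/1329373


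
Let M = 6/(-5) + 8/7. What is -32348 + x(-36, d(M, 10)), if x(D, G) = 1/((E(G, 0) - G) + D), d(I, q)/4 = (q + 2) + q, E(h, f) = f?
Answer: -4011153/124 ≈ -32348.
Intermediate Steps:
M = -2/35 (M = 6*(-⅕) + 8*(⅐) = -6/5 + 8/7 = -2/35 ≈ -0.057143)
d(I, q) = 8 + 8*q (d(I, q) = 4*((q + 2) + q) = 4*((2 + q) + q) = 4*(2 + 2*q) = 8 + 8*q)
x(D, G) = 1/(D - G) (x(D, G) = 1/((0 - G) + D) = 1/(-G + D) = 1/(D - G))
-32348 + x(-36, d(M, 10)) = -32348 + 1/(-36 - (8 + 8*10)) = -32348 + 1/(-36 - (8 + 80)) = -32348 + 1/(-36 - 1*88) = -32348 + 1/(-36 - 88) = -32348 + 1/(-124) = -32348 - 1/124 = -4011153/124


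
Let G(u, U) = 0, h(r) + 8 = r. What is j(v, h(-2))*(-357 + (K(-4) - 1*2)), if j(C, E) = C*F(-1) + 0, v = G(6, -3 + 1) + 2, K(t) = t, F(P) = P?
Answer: 726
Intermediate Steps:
h(r) = -8 + r
v = 2 (v = 0 + 2 = 2)
j(C, E) = -C (j(C, E) = C*(-1) + 0 = -C + 0 = -C)
j(v, h(-2))*(-357 + (K(-4) - 1*2)) = (-1*2)*(-357 + (-4 - 1*2)) = -2*(-357 + (-4 - 2)) = -2*(-357 - 6) = -2*(-363) = 726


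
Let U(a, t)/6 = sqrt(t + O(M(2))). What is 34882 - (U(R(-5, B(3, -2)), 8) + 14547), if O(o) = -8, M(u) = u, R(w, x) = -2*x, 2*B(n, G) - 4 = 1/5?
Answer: 20335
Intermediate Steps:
B(n, G) = 21/10 (B(n, G) = 2 + (1/2)/5 = 2 + (1/2)*(1/5) = 2 + 1/10 = 21/10)
U(a, t) = 6*sqrt(-8 + t) (U(a, t) = 6*sqrt(t - 8) = 6*sqrt(-8 + t))
34882 - (U(R(-5, B(3, -2)), 8) + 14547) = 34882 - (6*sqrt(-8 + 8) + 14547) = 34882 - (6*sqrt(0) + 14547) = 34882 - (6*0 + 14547) = 34882 - (0 + 14547) = 34882 - 1*14547 = 34882 - 14547 = 20335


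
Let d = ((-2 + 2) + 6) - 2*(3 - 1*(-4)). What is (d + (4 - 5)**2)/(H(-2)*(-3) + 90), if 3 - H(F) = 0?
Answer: -7/81 ≈ -0.086420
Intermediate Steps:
H(F) = 3 (H(F) = 3 - 1*0 = 3 + 0 = 3)
d = -8 (d = (0 + 6) - 2*(3 + 4) = 6 - 2*7 = 6 - 14 = -8)
(d + (4 - 5)**2)/(H(-2)*(-3) + 90) = (-8 + (4 - 5)**2)/(3*(-3) + 90) = (-8 + (-1)**2)/(-9 + 90) = (-8 + 1)/81 = (1/81)*(-7) = -7/81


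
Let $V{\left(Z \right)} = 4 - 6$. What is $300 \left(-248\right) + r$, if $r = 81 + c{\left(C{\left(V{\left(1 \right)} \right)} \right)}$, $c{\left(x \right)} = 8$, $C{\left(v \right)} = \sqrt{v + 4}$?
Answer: $-74311$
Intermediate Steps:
$V{\left(Z \right)} = -2$ ($V{\left(Z \right)} = 4 - 6 = -2$)
$C{\left(v \right)} = \sqrt{4 + v}$
$r = 89$ ($r = 81 + 8 = 89$)
$300 \left(-248\right) + r = 300 \left(-248\right) + 89 = -74400 + 89 = -74311$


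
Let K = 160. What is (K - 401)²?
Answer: 58081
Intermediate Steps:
(K - 401)² = (160 - 401)² = (-241)² = 58081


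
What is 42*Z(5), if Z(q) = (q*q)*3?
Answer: 3150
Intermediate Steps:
Z(q) = 3*q² (Z(q) = q²*3 = 3*q²)
42*Z(5) = 42*(3*5²) = 42*(3*25) = 42*75 = 3150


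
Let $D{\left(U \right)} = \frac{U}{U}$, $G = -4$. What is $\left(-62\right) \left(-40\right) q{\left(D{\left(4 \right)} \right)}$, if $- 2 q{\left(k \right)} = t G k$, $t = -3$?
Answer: $-14880$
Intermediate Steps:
$D{\left(U \right)} = 1$
$q{\left(k \right)} = - 6 k$ ($q{\left(k \right)} = - \frac{\left(-3\right) \left(-4\right) k}{2} = - \frac{12 k}{2} = - 6 k$)
$\left(-62\right) \left(-40\right) q{\left(D{\left(4 \right)} \right)} = \left(-62\right) \left(-40\right) \left(\left(-6\right) 1\right) = 2480 \left(-6\right) = -14880$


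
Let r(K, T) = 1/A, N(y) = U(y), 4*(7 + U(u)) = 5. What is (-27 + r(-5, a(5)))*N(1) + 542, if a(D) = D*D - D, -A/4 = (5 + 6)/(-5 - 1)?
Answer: 61289/88 ≈ 696.47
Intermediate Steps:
U(u) = -23/4 (U(u) = -7 + (1/4)*5 = -7 + 5/4 = -23/4)
N(y) = -23/4
A = 22/3 (A = -4*(5 + 6)/(-5 - 1) = -44/(-6) = -44*(-1)/6 = -4*(-11/6) = 22/3 ≈ 7.3333)
a(D) = D**2 - D
r(K, T) = 3/22 (r(K, T) = 1/(22/3) = 3/22)
(-27 + r(-5, a(5)))*N(1) + 542 = (-27 + 3/22)*(-23/4) + 542 = -591/22*(-23/4) + 542 = 13593/88 + 542 = 61289/88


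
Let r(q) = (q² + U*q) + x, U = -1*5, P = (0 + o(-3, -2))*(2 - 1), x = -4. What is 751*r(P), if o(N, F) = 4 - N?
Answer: 7510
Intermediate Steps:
P = 7 (P = (0 + (4 - 1*(-3)))*(2 - 1) = (0 + (4 + 3))*1 = (0 + 7)*1 = 7*1 = 7)
U = -5
r(q) = -4 + q² - 5*q (r(q) = (q² - 5*q) - 4 = -4 + q² - 5*q)
751*r(P) = 751*(-4 + 7² - 5*7) = 751*(-4 + 49 - 35) = 751*10 = 7510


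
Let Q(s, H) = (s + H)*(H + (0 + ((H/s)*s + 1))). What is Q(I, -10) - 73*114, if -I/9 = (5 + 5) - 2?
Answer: -6764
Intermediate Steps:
I = -72 (I = -9*((5 + 5) - 2) = -9*(10 - 2) = -9*8 = -72)
Q(s, H) = (1 + 2*H)*(H + s) (Q(s, H) = (H + s)*(H + (0 + (H + 1))) = (H + s)*(H + (0 + (1 + H))) = (H + s)*(H + (1 + H)) = (H + s)*(1 + 2*H) = (1 + 2*H)*(H + s))
Q(I, -10) - 73*114 = (-10 - 72 + 2*(-10)² + 2*(-10)*(-72)) - 73*114 = (-10 - 72 + 2*100 + 1440) - 8322 = (-10 - 72 + 200 + 1440) - 8322 = 1558 - 8322 = -6764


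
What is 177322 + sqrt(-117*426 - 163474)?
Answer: 177322 + 2*I*sqrt(53329) ≈ 1.7732e+5 + 461.86*I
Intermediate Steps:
177322 + sqrt(-117*426 - 163474) = 177322 + sqrt(-49842 - 163474) = 177322 + sqrt(-213316) = 177322 + 2*I*sqrt(53329)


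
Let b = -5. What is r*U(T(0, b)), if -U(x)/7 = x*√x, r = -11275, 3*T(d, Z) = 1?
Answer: 78925*√3/9 ≈ 15189.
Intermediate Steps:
T(d, Z) = ⅓ (T(d, Z) = (⅓)*1 = ⅓)
U(x) = -7*x^(3/2) (U(x) = -7*x*√x = -7*x^(3/2))
r*U(T(0, b)) = -(-78925)*(⅓)^(3/2) = -(-78925)*√3/9 = 78925*√3/9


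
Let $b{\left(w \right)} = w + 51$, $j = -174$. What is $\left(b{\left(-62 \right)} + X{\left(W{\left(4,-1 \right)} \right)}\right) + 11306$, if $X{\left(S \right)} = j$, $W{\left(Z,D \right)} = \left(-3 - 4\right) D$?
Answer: $11121$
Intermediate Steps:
$W{\left(Z,D \right)} = - 7 D$
$X{\left(S \right)} = -174$
$b{\left(w \right)} = 51 + w$
$\left(b{\left(-62 \right)} + X{\left(W{\left(4,-1 \right)} \right)}\right) + 11306 = \left(\left(51 - 62\right) - 174\right) + 11306 = \left(-11 - 174\right) + 11306 = -185 + 11306 = 11121$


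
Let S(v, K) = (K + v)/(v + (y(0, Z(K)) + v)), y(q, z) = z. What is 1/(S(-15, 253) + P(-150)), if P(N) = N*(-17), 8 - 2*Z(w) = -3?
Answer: 7/17782 ≈ 0.00039366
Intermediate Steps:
Z(w) = 11/2 (Z(w) = 4 - ½*(-3) = 4 + 3/2 = 11/2)
S(v, K) = (K + v)/(11/2 + 2*v) (S(v, K) = (K + v)/(v + (11/2 + v)) = (K + v)/(11/2 + 2*v))
P(N) = -17*N
1/(S(-15, 253) + P(-150)) = 1/(2*(253 - 15)/(11 + 4*(-15)) - 17*(-150)) = 1/(2*238/(11 - 60) + 2550) = 1/(2*238/(-49) + 2550) = 1/(2*(-1/49)*238 + 2550) = 1/(-68/7 + 2550) = 1/(17782/7) = 7/17782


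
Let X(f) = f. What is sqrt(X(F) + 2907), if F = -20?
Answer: sqrt(2887) ≈ 53.731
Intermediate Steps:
sqrt(X(F) + 2907) = sqrt(-20 + 2907) = sqrt(2887)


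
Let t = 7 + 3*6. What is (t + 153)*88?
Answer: 15664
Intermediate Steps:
t = 25 (t = 7 + 18 = 25)
(t + 153)*88 = (25 + 153)*88 = 178*88 = 15664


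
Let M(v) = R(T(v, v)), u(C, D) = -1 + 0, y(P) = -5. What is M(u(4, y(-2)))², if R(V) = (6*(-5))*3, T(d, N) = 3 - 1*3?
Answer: 8100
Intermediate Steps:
T(d, N) = 0 (T(d, N) = 3 - 3 = 0)
u(C, D) = -1
R(V) = -90 (R(V) = -30*3 = -90)
M(v) = -90
M(u(4, y(-2)))² = (-90)² = 8100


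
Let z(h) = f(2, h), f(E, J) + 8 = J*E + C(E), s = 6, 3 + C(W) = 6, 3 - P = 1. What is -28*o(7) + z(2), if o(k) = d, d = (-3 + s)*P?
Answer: -169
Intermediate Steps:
P = 2 (P = 3 - 1*1 = 3 - 1 = 2)
C(W) = 3 (C(W) = -3 + 6 = 3)
d = 6 (d = (-3 + 6)*2 = 3*2 = 6)
o(k) = 6
f(E, J) = -5 + E*J (f(E, J) = -8 + (J*E + 3) = -8 + (E*J + 3) = -8 + (3 + E*J) = -5 + E*J)
z(h) = -5 + 2*h
-28*o(7) + z(2) = -28*6 + (-5 + 2*2) = -168 + (-5 + 4) = -168 - 1 = -169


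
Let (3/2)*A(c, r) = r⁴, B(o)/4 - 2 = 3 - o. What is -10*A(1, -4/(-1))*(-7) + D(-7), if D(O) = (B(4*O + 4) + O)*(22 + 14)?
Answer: 47612/3 ≈ 15871.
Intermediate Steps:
B(o) = 20 - 4*o (B(o) = 8 + 4*(3 - o) = 8 + (12 - 4*o) = 20 - 4*o)
A(c, r) = 2*r⁴/3
D(O) = 144 - 540*O (D(O) = ((20 - 4*(4*O + 4)) + O)*(22 + 14) = ((20 - 4*(4 + 4*O)) + O)*36 = ((20 + (-16 - 16*O)) + O)*36 = ((4 - 16*O) + O)*36 = (4 - 15*O)*36 = 144 - 540*O)
-10*A(1, -4/(-1))*(-7) + D(-7) = -20*(-4/(-1))⁴/3*(-7) + (144 - 540*(-7)) = -20*(-4*(-1))⁴/3*(-7) + (144 + 3780) = -20*4⁴/3*(-7) + 3924 = -20*256/3*(-7) + 3924 = -10*512/3*(-7) + 3924 = -5120/3*(-7) + 3924 = 35840/3 + 3924 = 47612/3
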